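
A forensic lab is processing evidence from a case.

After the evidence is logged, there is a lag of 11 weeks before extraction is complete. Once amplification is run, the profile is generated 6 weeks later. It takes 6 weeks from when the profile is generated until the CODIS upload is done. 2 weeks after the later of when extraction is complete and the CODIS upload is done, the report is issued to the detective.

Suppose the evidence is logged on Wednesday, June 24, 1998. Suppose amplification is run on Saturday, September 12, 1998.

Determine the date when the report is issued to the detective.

The evidence is logged: Jun 24, 1998.
Extraction is complete: Jun 24, 1998 + 11 weeks = Sep 9, 1998.
Amplification is run: Sep 12, 1998.
The profile is generated: Sep 12, 1998 + 6 weeks = Oct 24, 1998.
The CODIS upload is done: Oct 24, 1998 + 6 weeks = Dec 5, 1998.
Both prerequisites met — extraction is complete (Sep 9, 1998), the CODIS upload is done (Dec 5, 1998); the later is Dec 5, 1998.
The report is issued to the detective: Dec 5, 1998 + 2 weeks = Dec 19, 1998.

Saturday, December 19, 1998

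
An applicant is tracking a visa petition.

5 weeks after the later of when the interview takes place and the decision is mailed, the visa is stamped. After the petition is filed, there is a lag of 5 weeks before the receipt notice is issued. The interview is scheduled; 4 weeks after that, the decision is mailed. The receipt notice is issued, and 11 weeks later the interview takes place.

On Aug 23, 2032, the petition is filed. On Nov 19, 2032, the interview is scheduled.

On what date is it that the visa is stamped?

The petition is filed: Aug 23, 2032.
The receipt notice is issued: Aug 23, 2032 + 5 weeks = Sep 27, 2032.
The interview takes place: Sep 27, 2032 + 11 weeks = Dec 13, 2032.
The interview is scheduled: Nov 19, 2032.
The decision is mailed: Nov 19, 2032 + 4 weeks = Dec 17, 2032.
Both prerequisites met — the interview takes place (Dec 13, 2032), the decision is mailed (Dec 17, 2032); the later is Dec 17, 2032.
The visa is stamped: Dec 17, 2032 + 5 weeks = Jan 21, 2033.

Jan 21, 2033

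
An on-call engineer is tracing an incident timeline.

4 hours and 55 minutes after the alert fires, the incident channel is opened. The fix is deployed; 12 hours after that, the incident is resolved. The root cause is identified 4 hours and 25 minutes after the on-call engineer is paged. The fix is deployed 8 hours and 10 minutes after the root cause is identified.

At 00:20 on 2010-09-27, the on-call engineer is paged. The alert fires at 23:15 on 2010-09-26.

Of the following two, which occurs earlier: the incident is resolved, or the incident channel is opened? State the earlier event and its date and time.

The on-call engineer is paged: 00:20 Sep 27, 2010.
The root cause is identified: 00:20 Sep 27, 2010 + 4h25m = 04:45 Sep 27, 2010.
The fix is deployed: 04:45 Sep 27, 2010 + 8h10m = 12:55 Sep 27, 2010.
The incident is resolved: 12:55 Sep 27, 2010 + 12h = 00:55 Sep 28, 2010.
The alert fires: 23:15 Sep 26, 2010.
The incident channel is opened: 23:15 Sep 26, 2010 + 4h55m = 04:10 Sep 27, 2010.
Comparing: the incident is resolved at 00:55 Sep 28, 2010 vs the incident channel is opened at 04:10 Sep 27, 2010. Earlier: the incident channel is opened.

The incident channel is opened — 04:10 on 2010-09-27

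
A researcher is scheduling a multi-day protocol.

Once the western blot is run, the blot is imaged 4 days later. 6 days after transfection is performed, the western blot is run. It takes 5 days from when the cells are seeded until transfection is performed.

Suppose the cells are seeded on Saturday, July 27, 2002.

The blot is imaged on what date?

Sunday, August 11, 2002

The cells are seeded: Jul 27, 2002.
Transfection is performed: Jul 27, 2002 + 5 days = Aug 1, 2002.
The western blot is run: Aug 1, 2002 + 6 days = Aug 7, 2002.
The blot is imaged: Aug 7, 2002 + 4 days = Aug 11, 2002.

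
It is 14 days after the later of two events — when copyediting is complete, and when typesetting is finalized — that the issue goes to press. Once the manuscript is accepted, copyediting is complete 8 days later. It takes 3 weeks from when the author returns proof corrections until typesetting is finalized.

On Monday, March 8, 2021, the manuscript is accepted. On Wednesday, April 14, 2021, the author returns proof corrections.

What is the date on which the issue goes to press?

Wednesday, May 19, 2021

The manuscript is accepted: Mar 8, 2021.
Copyediting is complete: Mar 8, 2021 + 8 days = Mar 16, 2021.
The author returns proof corrections: Apr 14, 2021.
Typesetting is finalized: Apr 14, 2021 + 3 weeks = May 5, 2021.
Both prerequisites met — copyediting is complete (Mar 16, 2021), typesetting is finalized (May 5, 2021); the later is May 5, 2021.
The issue goes to press: May 5, 2021 + 14 days = May 19, 2021.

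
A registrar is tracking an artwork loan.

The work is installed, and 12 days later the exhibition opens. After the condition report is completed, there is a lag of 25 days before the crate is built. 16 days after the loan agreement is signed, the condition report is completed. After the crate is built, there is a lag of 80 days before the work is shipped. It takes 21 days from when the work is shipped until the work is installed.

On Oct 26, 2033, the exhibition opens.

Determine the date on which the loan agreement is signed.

May 25, 2033

The exhibition opens: Oct 26, 2033.
The work is installed: Oct 26, 2033 − 12 days = Oct 14, 2033.
The work is shipped: Oct 14, 2033 − 21 days = Sep 23, 2033.
The crate is built: Sep 23, 2033 − 80 days = Jul 5, 2033.
The condition report is completed: Jul 5, 2033 − 25 days = Jun 10, 2033.
The loan agreement is signed: Jun 10, 2033 − 16 days = May 25, 2033.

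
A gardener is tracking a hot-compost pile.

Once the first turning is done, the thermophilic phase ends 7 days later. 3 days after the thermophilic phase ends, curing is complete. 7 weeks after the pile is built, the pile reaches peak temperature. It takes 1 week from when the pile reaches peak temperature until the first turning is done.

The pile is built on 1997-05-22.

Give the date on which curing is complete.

The pile is built: May 22, 1997.
The pile reaches peak temperature: May 22, 1997 + 7 weeks = Jul 10, 1997.
The first turning is done: Jul 10, 1997 + 1 week = Jul 17, 1997.
The thermophilic phase ends: Jul 17, 1997 + 7 days = Jul 24, 1997.
Curing is complete: Jul 24, 1997 + 3 days = Jul 27, 1997.

1997-07-27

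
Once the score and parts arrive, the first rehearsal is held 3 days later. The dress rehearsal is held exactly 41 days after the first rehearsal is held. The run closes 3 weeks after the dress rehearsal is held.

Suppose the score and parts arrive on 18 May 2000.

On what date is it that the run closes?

22 July 2000

The score and parts arrive: May 18, 2000.
The first rehearsal is held: May 18, 2000 + 3 days = May 21, 2000.
The dress rehearsal is held: May 21, 2000 + 41 days = Jul 1, 2000.
The run closes: Jul 1, 2000 + 3 weeks = Jul 22, 2000.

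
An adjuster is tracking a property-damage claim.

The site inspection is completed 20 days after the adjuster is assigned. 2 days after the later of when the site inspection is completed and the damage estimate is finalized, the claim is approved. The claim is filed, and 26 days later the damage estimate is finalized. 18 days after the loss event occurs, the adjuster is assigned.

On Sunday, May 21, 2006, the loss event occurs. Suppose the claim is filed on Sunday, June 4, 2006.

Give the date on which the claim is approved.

Sunday, July 2, 2006

The loss event occurs: May 21, 2006.
The adjuster is assigned: May 21, 2006 + 18 days = Jun 8, 2006.
The site inspection is completed: Jun 8, 2006 + 20 days = Jun 28, 2006.
The claim is filed: Jun 4, 2006.
The damage estimate is finalized: Jun 4, 2006 + 26 days = Jun 30, 2006.
Both prerequisites met — the site inspection is completed (Jun 28, 2006), the damage estimate is finalized (Jun 30, 2006); the later is Jun 30, 2006.
The claim is approved: Jun 30, 2006 + 2 days = Jul 2, 2006.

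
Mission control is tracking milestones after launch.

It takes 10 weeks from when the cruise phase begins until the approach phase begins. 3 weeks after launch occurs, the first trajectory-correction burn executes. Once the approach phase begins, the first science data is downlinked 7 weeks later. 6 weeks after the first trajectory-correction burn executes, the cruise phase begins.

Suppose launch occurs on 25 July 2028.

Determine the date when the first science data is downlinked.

23 January 2029

Launch occurs: Jul 25, 2028.
The first trajectory-correction burn executes: Jul 25, 2028 + 3 weeks = Aug 15, 2028.
The cruise phase begins: Aug 15, 2028 + 6 weeks = Sep 26, 2028.
The approach phase begins: Sep 26, 2028 + 10 weeks = Dec 5, 2028.
The first science data is downlinked: Dec 5, 2028 + 7 weeks = Jan 23, 2029.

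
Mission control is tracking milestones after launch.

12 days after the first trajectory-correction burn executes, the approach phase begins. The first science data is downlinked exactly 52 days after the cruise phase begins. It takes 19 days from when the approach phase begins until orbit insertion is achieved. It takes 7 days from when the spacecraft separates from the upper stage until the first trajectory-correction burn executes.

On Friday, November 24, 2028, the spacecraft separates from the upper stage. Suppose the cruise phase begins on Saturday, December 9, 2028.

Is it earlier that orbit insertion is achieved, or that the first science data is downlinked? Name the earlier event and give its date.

The spacecraft separates from the upper stage: Nov 24, 2028.
The first trajectory-correction burn executes: Nov 24, 2028 + 7 days = Dec 1, 2028.
The approach phase begins: Dec 1, 2028 + 12 days = Dec 13, 2028.
Orbit insertion is achieved: Dec 13, 2028 + 19 days = Jan 1, 2029.
The cruise phase begins: Dec 9, 2028.
The first science data is downlinked: Dec 9, 2028 + 52 days = Jan 30, 2029.
Comparing: orbit insertion is achieved on Jan 1, 2029 vs the first science data is downlinked on Jan 30, 2029. Earlier: orbit insertion is achieved.

Orbit insertion is achieved — Monday, January 1, 2029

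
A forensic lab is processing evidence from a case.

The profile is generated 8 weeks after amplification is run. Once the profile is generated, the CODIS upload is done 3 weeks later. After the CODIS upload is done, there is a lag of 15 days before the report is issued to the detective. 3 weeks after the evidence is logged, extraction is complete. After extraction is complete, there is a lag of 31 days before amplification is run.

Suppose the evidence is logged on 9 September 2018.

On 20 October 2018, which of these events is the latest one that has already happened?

The evidence is logged: Sep 9, 2018.
Extraction is complete: Sep 9, 2018 + 3 weeks = Sep 30, 2018.
Amplification is run: Sep 30, 2018 + 31 days = Oct 31, 2018.
The profile is generated: Oct 31, 2018 + 8 weeks = Dec 26, 2018.
The CODIS upload is done: Dec 26, 2018 + 3 weeks = Jan 16, 2019.
The report is issued to the detective: Jan 16, 2019 + 15 days = Jan 31, 2019.
Oct 20, 2018 falls between when extraction is complete (Sep 30, 2018) and when amplification is run (Oct 31, 2018).

Extraction is complete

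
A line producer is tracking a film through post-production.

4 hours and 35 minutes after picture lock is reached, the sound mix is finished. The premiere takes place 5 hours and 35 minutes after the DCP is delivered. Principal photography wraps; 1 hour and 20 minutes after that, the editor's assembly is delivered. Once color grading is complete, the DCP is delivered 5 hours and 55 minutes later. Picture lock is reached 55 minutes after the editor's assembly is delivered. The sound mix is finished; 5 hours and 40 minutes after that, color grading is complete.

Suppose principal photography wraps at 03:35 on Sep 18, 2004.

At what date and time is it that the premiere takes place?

Principal photography wraps: 03:35 Sep 18, 2004.
The editor's assembly is delivered: 03:35 Sep 18, 2004 + 1h20m = 04:55 Sep 18, 2004.
Picture lock is reached: 04:55 Sep 18, 2004 + 55m = 05:50 Sep 18, 2004.
The sound mix is finished: 05:50 Sep 18, 2004 + 4h35m = 10:25 Sep 18, 2004.
Color grading is complete: 10:25 Sep 18, 2004 + 5h40m = 16:05 Sep 18, 2004.
The DCP is delivered: 16:05 Sep 18, 2004 + 5h55m = 22:00 Sep 18, 2004.
The premiere takes place: 22:00 Sep 18, 2004 + 5h35m = 03:35 Sep 19, 2004.

03:35 on Sep 19, 2004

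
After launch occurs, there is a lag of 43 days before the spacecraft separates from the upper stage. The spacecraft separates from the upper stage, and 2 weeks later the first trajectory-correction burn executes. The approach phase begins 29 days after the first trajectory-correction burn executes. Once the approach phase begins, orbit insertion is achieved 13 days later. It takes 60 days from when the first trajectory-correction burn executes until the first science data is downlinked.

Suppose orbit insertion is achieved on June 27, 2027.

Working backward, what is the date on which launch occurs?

Orbit insertion is achieved: Jun 27, 2027.
The approach phase begins: Jun 27, 2027 − 13 days = Jun 14, 2027.
The first trajectory-correction burn executes: Jun 14, 2027 − 29 days = May 16, 2027.
The spacecraft separates from the upper stage: May 16, 2027 − 2 weeks = May 2, 2027.
Launch occurs: May 2, 2027 − 43 days = Mar 20, 2027.

March 20, 2027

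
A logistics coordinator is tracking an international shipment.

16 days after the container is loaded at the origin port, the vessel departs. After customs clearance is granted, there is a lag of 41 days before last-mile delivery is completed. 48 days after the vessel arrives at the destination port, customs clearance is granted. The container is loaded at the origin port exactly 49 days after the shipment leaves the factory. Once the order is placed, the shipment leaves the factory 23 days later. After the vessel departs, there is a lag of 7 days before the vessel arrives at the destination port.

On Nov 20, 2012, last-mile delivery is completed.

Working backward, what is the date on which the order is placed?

Last-mile delivery is completed: Nov 20, 2012.
Customs clearance is granted: Nov 20, 2012 − 41 days = Oct 10, 2012.
The vessel arrives at the destination port: Oct 10, 2012 − 48 days = Aug 23, 2012.
The vessel departs: Aug 23, 2012 − 7 days = Aug 16, 2012.
The container is loaded at the origin port: Aug 16, 2012 − 16 days = Jul 31, 2012.
The shipment leaves the factory: Jul 31, 2012 − 49 days = Jun 12, 2012.
The order is placed: Jun 12, 2012 − 23 days = May 20, 2012.

May 20, 2012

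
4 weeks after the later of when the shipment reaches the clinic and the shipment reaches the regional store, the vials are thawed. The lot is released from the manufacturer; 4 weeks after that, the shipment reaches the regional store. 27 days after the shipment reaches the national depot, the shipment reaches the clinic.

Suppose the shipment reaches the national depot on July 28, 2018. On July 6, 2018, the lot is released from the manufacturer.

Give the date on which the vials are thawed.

September 21, 2018

The shipment reaches the national depot: Jul 28, 2018.
The shipment reaches the clinic: Jul 28, 2018 + 27 days = Aug 24, 2018.
The lot is released from the manufacturer: Jul 6, 2018.
The shipment reaches the regional store: Jul 6, 2018 + 4 weeks = Aug 3, 2018.
Both prerequisites met — the shipment reaches the clinic (Aug 24, 2018), the shipment reaches the regional store (Aug 3, 2018); the later is Aug 24, 2018.
The vials are thawed: Aug 24, 2018 + 4 weeks = Sep 21, 2018.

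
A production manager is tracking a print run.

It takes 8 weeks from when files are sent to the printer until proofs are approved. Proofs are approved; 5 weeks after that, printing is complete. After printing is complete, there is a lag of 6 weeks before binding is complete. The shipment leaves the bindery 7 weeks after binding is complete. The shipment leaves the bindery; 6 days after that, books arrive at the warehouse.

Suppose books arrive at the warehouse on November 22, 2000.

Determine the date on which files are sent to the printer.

May 18, 2000

Books arrive at the warehouse: Nov 22, 2000.
The shipment leaves the bindery: Nov 22, 2000 − 6 days = Nov 16, 2000.
Binding is complete: Nov 16, 2000 − 7 weeks = Sep 28, 2000.
Printing is complete: Sep 28, 2000 − 6 weeks = Aug 17, 2000.
Proofs are approved: Aug 17, 2000 − 5 weeks = Jul 13, 2000.
Files are sent to the printer: Jul 13, 2000 − 8 weeks = May 18, 2000.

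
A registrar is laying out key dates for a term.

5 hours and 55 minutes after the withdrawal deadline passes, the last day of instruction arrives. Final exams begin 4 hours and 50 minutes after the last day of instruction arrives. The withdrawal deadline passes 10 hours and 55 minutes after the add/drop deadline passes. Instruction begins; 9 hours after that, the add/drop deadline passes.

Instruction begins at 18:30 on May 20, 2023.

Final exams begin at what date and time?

Instruction begins: 18:30 May 20, 2023.
The add/drop deadline passes: 18:30 May 20, 2023 + 9h = 03:30 May 21, 2023.
The withdrawal deadline passes: 03:30 May 21, 2023 + 10h55m = 14:25 May 21, 2023.
The last day of instruction arrives: 14:25 May 21, 2023 + 5h55m = 20:20 May 21, 2023.
Final exams begin: 20:20 May 21, 2023 + 4h50m = 01:10 May 22, 2023.

01:10 on May 22, 2023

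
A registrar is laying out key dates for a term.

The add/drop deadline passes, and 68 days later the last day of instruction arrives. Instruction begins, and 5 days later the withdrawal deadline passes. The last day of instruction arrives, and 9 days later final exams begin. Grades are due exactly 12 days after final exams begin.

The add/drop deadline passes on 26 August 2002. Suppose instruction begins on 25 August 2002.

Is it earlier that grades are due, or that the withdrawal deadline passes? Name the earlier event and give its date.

The add/drop deadline passes: Aug 26, 2002.
The last day of instruction arrives: Aug 26, 2002 + 68 days = Nov 2, 2002.
Final exams begin: Nov 2, 2002 + 9 days = Nov 11, 2002.
Grades are due: Nov 11, 2002 + 12 days = Nov 23, 2002.
Instruction begins: Aug 25, 2002.
The withdrawal deadline passes: Aug 25, 2002 + 5 days = Aug 30, 2002.
Comparing: grades are due on Nov 23, 2002 vs the withdrawal deadline passes on Aug 30, 2002. Earlier: the withdrawal deadline passes.

The withdrawal deadline passes — 30 August 2002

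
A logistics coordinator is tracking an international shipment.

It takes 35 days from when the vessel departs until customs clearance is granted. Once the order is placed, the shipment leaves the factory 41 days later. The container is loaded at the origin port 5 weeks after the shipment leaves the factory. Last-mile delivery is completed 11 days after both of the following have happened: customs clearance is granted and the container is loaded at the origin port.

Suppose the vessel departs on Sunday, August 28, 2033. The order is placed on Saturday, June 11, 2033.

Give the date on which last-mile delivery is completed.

Thursday, October 13, 2033

The vessel departs: Aug 28, 2033.
Customs clearance is granted: Aug 28, 2033 + 35 days = Oct 2, 2033.
The order is placed: Jun 11, 2033.
The shipment leaves the factory: Jun 11, 2033 + 41 days = Jul 22, 2033.
The container is loaded at the origin port: Jul 22, 2033 + 5 weeks = Aug 26, 2033.
Both prerequisites met — customs clearance is granted (Oct 2, 2033), the container is loaded at the origin port (Aug 26, 2033); the later is Oct 2, 2033.
Last-mile delivery is completed: Oct 2, 2033 + 11 days = Oct 13, 2033.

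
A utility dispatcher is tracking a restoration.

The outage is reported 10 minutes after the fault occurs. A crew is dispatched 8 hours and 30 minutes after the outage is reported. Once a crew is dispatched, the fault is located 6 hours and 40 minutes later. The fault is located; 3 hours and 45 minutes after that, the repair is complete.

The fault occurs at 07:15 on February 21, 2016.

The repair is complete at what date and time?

02:20 on February 22, 2016

The fault occurs: 07:15 Feb 21, 2016.
The outage is reported: 07:15 Feb 21, 2016 + 10m = 07:25 Feb 21, 2016.
A crew is dispatched: 07:25 Feb 21, 2016 + 8h30m = 15:55 Feb 21, 2016.
The fault is located: 15:55 Feb 21, 2016 + 6h40m = 22:35 Feb 21, 2016.
The repair is complete: 22:35 Feb 21, 2016 + 3h45m = 02:20 Feb 22, 2016.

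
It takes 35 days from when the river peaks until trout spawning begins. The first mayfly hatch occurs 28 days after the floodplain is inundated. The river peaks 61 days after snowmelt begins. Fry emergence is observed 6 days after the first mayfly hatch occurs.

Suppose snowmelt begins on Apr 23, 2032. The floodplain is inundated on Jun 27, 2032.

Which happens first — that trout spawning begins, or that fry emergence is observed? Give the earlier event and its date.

Snowmelt begins: Apr 23, 2032.
The river peaks: Apr 23, 2032 + 61 days = Jun 23, 2032.
Trout spawning begins: Jun 23, 2032 + 35 days = Jul 28, 2032.
The floodplain is inundated: Jun 27, 2032.
The first mayfly hatch occurs: Jun 27, 2032 + 28 days = Jul 25, 2032.
Fry emergence is observed: Jul 25, 2032 + 6 days = Jul 31, 2032.
Comparing: trout spawning begins on Jul 28, 2032 vs fry emergence is observed on Jul 31, 2032. Earlier: trout spawning begins.

Trout spawning begins — Jul 28, 2032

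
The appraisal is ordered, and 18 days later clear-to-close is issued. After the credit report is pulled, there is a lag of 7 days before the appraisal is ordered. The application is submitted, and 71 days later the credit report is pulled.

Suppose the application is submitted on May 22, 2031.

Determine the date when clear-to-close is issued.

The application is submitted: May 22, 2031.
The credit report is pulled: May 22, 2031 + 71 days = Aug 1, 2031.
The appraisal is ordered: Aug 1, 2031 + 7 days = Aug 8, 2031.
Clear-to-close is issued: Aug 8, 2031 + 18 days = Aug 26, 2031.

August 26, 2031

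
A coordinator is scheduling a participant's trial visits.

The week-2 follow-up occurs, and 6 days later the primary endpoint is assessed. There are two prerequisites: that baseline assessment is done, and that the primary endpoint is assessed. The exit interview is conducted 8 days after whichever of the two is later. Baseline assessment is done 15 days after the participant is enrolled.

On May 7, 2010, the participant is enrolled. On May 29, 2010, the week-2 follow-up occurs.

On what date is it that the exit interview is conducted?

June 12, 2010

The participant is enrolled: May 7, 2010.
Baseline assessment is done: May 7, 2010 + 15 days = May 22, 2010.
The week-2 follow-up occurs: May 29, 2010.
The primary endpoint is assessed: May 29, 2010 + 6 days = Jun 4, 2010.
Both prerequisites met — baseline assessment is done (May 22, 2010), the primary endpoint is assessed (Jun 4, 2010); the later is Jun 4, 2010.
The exit interview is conducted: Jun 4, 2010 + 8 days = Jun 12, 2010.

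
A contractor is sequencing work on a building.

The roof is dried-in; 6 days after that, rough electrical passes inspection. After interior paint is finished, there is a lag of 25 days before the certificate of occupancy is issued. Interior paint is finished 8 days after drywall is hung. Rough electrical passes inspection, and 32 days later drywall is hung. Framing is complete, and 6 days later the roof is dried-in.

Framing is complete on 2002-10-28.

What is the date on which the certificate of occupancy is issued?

Framing is complete: Oct 28, 2002.
The roof is dried-in: Oct 28, 2002 + 6 days = Nov 3, 2002.
Rough electrical passes inspection: Nov 3, 2002 + 6 days = Nov 9, 2002.
Drywall is hung: Nov 9, 2002 + 32 days = Dec 11, 2002.
Interior paint is finished: Dec 11, 2002 + 8 days = Dec 19, 2002.
The certificate of occupancy is issued: Dec 19, 2002 + 25 days = Jan 13, 2003.

2003-01-13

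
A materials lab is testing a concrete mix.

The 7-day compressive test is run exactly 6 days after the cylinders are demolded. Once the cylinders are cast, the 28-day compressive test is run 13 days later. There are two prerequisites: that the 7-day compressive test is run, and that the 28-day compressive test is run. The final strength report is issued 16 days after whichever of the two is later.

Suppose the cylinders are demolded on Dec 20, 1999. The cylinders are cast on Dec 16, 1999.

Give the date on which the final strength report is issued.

Jan 14, 2000

The cylinders are demolded: Dec 20, 1999.
The 7-day compressive test is run: Dec 20, 1999 + 6 days = Dec 26, 1999.
The cylinders are cast: Dec 16, 1999.
The 28-day compressive test is run: Dec 16, 1999 + 13 days = Dec 29, 1999.
Both prerequisites met — the 7-day compressive test is run (Dec 26, 1999), the 28-day compressive test is run (Dec 29, 1999); the later is Dec 29, 1999.
The final strength report is issued: Dec 29, 1999 + 16 days = Jan 14, 2000.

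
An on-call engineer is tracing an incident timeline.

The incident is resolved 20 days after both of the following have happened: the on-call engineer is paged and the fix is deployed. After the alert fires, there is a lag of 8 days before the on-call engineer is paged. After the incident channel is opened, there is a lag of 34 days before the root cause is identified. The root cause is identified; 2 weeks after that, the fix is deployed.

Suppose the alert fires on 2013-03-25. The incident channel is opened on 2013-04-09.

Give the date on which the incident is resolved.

The alert fires: Mar 25, 2013.
The on-call engineer is paged: Mar 25, 2013 + 8 days = Apr 2, 2013.
The incident channel is opened: Apr 9, 2013.
The root cause is identified: Apr 9, 2013 + 34 days = May 13, 2013.
The fix is deployed: May 13, 2013 + 2 weeks = May 27, 2013.
Both prerequisites met — the on-call engineer is paged (Apr 2, 2013), the fix is deployed (May 27, 2013); the later is May 27, 2013.
The incident is resolved: May 27, 2013 + 20 days = Jun 16, 2013.

2013-06-16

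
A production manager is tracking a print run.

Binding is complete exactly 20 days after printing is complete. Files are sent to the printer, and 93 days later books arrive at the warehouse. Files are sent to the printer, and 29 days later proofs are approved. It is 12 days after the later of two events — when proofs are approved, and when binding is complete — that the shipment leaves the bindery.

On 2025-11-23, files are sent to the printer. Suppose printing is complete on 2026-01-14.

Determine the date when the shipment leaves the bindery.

2026-02-15

Files are sent to the printer: Nov 23, 2025.
Proofs are approved: Nov 23, 2025 + 29 days = Dec 22, 2025.
Printing is complete: Jan 14, 2026.
Binding is complete: Jan 14, 2026 + 20 days = Feb 3, 2026.
Both prerequisites met — proofs are approved (Dec 22, 2025), binding is complete (Feb 3, 2026); the later is Feb 3, 2026.
The shipment leaves the bindery: Feb 3, 2026 + 12 days = Feb 15, 2026.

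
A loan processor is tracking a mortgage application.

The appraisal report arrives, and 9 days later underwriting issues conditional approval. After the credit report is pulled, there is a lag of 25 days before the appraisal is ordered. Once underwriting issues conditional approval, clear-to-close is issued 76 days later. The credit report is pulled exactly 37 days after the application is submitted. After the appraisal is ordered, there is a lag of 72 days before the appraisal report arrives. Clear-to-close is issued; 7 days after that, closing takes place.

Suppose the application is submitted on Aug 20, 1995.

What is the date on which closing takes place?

The application is submitted: Aug 20, 1995.
The credit report is pulled: Aug 20, 1995 + 37 days = Sep 26, 1995.
The appraisal is ordered: Sep 26, 1995 + 25 days = Oct 21, 1995.
The appraisal report arrives: Oct 21, 1995 + 72 days = Jan 1, 1996.
Underwriting issues conditional approval: Jan 1, 1996 + 9 days = Jan 10, 1996.
Clear-to-close is issued: Jan 10, 1996 + 76 days = Mar 26, 1996.
Closing takes place: Mar 26, 1996 + 7 days = Apr 2, 1996.

Apr 2, 1996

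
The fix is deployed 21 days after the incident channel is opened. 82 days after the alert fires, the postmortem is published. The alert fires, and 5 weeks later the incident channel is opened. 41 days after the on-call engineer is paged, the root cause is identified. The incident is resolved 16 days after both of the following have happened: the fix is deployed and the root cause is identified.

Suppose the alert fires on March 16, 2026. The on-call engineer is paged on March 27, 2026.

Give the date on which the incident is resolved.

The alert fires: Mar 16, 2026.
The incident channel is opened: Mar 16, 2026 + 5 weeks = Apr 20, 2026.
The fix is deployed: Apr 20, 2026 + 21 days = May 11, 2026.
The on-call engineer is paged: Mar 27, 2026.
The root cause is identified: Mar 27, 2026 + 41 days = May 7, 2026.
Both prerequisites met — the fix is deployed (May 11, 2026), the root cause is identified (May 7, 2026); the later is May 11, 2026.
The incident is resolved: May 11, 2026 + 16 days = May 27, 2026.

May 27, 2026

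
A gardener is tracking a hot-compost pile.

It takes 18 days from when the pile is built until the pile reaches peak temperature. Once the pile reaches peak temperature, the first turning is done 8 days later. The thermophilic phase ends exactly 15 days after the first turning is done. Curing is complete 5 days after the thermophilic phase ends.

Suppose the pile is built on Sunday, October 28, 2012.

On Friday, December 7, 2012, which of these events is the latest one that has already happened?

The first turning is done

The pile is built: Oct 28, 2012.
The pile reaches peak temperature: Oct 28, 2012 + 18 days = Nov 15, 2012.
The first turning is done: Nov 15, 2012 + 8 days = Nov 23, 2012.
The thermophilic phase ends: Nov 23, 2012 + 15 days = Dec 8, 2012.
Curing is complete: Dec 8, 2012 + 5 days = Dec 13, 2012.
Dec 7, 2012 falls between when the first turning is done (Nov 23, 2012) and when the thermophilic phase ends (Dec 8, 2012).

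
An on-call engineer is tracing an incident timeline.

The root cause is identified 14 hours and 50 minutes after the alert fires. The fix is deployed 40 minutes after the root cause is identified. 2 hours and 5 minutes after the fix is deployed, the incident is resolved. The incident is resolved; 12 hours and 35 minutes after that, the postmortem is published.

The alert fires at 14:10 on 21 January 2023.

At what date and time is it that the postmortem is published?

The alert fires: 14:10 Jan 21, 2023.
The root cause is identified: 14:10 Jan 21, 2023 + 14h50m = 05:00 Jan 22, 2023.
The fix is deployed: 05:00 Jan 22, 2023 + 40m = 05:40 Jan 22, 2023.
The incident is resolved: 05:40 Jan 22, 2023 + 2h05m = 07:45 Jan 22, 2023.
The postmortem is published: 07:45 Jan 22, 2023 + 12h35m = 20:20 Jan 22, 2023.

20:20 on 22 January 2023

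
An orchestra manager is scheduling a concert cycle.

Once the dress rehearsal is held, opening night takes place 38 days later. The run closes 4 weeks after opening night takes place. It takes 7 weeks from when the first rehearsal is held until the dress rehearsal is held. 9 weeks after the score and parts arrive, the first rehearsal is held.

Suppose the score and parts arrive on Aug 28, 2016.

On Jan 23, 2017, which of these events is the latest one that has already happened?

The score and parts arrive: Aug 28, 2016.
The first rehearsal is held: Aug 28, 2016 + 9 weeks = Oct 30, 2016.
The dress rehearsal is held: Oct 30, 2016 + 7 weeks = Dec 18, 2016.
Opening night takes place: Dec 18, 2016 + 38 days = Jan 25, 2017.
The run closes: Jan 25, 2017 + 4 weeks = Feb 22, 2017.
Jan 23, 2017 falls between when the dress rehearsal is held (Dec 18, 2016) and when opening night takes place (Jan 25, 2017).

The dress rehearsal is held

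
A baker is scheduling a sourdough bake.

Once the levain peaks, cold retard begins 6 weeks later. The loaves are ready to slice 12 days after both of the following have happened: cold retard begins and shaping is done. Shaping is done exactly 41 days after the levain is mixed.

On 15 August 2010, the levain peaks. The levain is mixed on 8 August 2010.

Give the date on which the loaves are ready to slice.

The levain peaks: Aug 15, 2010.
Cold retard begins: Aug 15, 2010 + 6 weeks = Sep 26, 2010.
The levain is mixed: Aug 8, 2010.
Shaping is done: Aug 8, 2010 + 41 days = Sep 18, 2010.
Both prerequisites met — cold retard begins (Sep 26, 2010), shaping is done (Sep 18, 2010); the later is Sep 26, 2010.
The loaves are ready to slice: Sep 26, 2010 + 12 days = Oct 8, 2010.

8 October 2010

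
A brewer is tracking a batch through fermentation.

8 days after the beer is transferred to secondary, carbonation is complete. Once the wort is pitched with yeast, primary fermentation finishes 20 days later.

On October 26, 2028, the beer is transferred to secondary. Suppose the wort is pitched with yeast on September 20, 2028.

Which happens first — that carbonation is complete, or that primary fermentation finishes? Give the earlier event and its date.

Primary fermentation finishes — October 10, 2028

The beer is transferred to secondary: Oct 26, 2028.
Carbonation is complete: Oct 26, 2028 + 8 days = Nov 3, 2028.
The wort is pitched with yeast: Sep 20, 2028.
Primary fermentation finishes: Sep 20, 2028 + 20 days = Oct 10, 2028.
Comparing: carbonation is complete on Nov 3, 2028 vs primary fermentation finishes on Oct 10, 2028. Earlier: primary fermentation finishes.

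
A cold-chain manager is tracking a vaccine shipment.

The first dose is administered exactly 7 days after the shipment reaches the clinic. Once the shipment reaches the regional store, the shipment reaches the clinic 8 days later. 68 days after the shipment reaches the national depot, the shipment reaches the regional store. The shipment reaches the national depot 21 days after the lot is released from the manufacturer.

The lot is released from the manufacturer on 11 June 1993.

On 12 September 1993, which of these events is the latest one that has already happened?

The lot is released from the manufacturer: Jun 11, 1993.
The shipment reaches the national depot: Jun 11, 1993 + 21 days = Jul 2, 1993.
The shipment reaches the regional store: Jul 2, 1993 + 68 days = Sep 8, 1993.
The shipment reaches the clinic: Sep 8, 1993 + 8 days = Sep 16, 1993.
The first dose is administered: Sep 16, 1993 + 7 days = Sep 23, 1993.
Sep 12, 1993 falls between when the shipment reaches the regional store (Sep 8, 1993) and when the shipment reaches the clinic (Sep 16, 1993).

The shipment reaches the regional store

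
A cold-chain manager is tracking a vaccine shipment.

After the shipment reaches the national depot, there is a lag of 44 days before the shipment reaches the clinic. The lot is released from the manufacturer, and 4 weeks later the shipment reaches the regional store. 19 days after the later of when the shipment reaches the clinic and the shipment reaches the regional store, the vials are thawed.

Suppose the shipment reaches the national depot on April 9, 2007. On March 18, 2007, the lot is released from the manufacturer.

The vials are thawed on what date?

The shipment reaches the national depot: Apr 9, 2007.
The shipment reaches the clinic: Apr 9, 2007 + 44 days = May 23, 2007.
The lot is released from the manufacturer: Mar 18, 2007.
The shipment reaches the regional store: Mar 18, 2007 + 4 weeks = Apr 15, 2007.
Both prerequisites met — the shipment reaches the clinic (May 23, 2007), the shipment reaches the regional store (Apr 15, 2007); the later is May 23, 2007.
The vials are thawed: May 23, 2007 + 19 days = Jun 11, 2007.

June 11, 2007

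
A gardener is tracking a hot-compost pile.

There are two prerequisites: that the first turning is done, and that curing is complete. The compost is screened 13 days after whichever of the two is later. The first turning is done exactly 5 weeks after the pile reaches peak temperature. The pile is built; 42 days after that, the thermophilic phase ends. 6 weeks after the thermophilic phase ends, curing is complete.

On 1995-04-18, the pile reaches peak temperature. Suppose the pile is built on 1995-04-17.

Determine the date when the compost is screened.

1995-07-23

The pile reaches peak temperature: Apr 18, 1995.
The first turning is done: Apr 18, 1995 + 5 weeks = May 23, 1995.
The pile is built: Apr 17, 1995.
The thermophilic phase ends: Apr 17, 1995 + 42 days = May 29, 1995.
Curing is complete: May 29, 1995 + 6 weeks = Jul 10, 1995.
Both prerequisites met — the first turning is done (May 23, 1995), curing is complete (Jul 10, 1995); the later is Jul 10, 1995.
The compost is screened: Jul 10, 1995 + 13 days = Jul 23, 1995.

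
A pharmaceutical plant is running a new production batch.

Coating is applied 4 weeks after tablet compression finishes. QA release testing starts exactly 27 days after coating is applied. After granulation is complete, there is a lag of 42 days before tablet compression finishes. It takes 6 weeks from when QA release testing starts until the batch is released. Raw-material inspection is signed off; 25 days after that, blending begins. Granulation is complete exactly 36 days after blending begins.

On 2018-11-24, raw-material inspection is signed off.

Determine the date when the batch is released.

2019-06-12

Raw-material inspection is signed off: Nov 24, 2018.
Blending begins: Nov 24, 2018 + 25 days = Dec 19, 2018.
Granulation is complete: Dec 19, 2018 + 36 days = Jan 24, 2019.
Tablet compression finishes: Jan 24, 2019 + 42 days = Mar 7, 2019.
Coating is applied: Mar 7, 2019 + 4 weeks = Apr 4, 2019.
QA release testing starts: Apr 4, 2019 + 27 days = May 1, 2019.
The batch is released: May 1, 2019 + 6 weeks = Jun 12, 2019.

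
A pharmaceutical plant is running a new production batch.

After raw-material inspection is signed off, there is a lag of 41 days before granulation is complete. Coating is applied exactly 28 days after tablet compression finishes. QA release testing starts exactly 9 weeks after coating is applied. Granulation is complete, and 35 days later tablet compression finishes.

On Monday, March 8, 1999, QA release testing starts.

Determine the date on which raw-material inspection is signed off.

Tuesday, September 22, 1998

QA release testing starts: Mar 8, 1999.
Coating is applied: Mar 8, 1999 − 9 weeks = Jan 4, 1999.
Tablet compression finishes: Jan 4, 1999 − 28 days = Dec 7, 1998.
Granulation is complete: Dec 7, 1998 − 35 days = Nov 2, 1998.
Raw-material inspection is signed off: Nov 2, 1998 − 41 days = Sep 22, 1998.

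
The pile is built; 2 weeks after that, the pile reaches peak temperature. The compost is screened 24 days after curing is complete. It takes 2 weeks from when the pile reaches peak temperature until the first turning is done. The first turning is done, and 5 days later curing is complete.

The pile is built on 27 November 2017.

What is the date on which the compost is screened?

The pile is built: Nov 27, 2017.
The pile reaches peak temperature: Nov 27, 2017 + 2 weeks = Dec 11, 2017.
The first turning is done: Dec 11, 2017 + 2 weeks = Dec 25, 2017.
Curing is complete: Dec 25, 2017 + 5 days = Dec 30, 2017.
The compost is screened: Dec 30, 2017 + 24 days = Jan 23, 2018.

23 January 2018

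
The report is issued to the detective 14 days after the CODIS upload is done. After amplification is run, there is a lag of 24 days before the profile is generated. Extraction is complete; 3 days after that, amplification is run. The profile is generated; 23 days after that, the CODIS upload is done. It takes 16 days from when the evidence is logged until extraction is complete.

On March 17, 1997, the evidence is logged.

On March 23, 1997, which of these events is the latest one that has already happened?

The evidence is logged

The evidence is logged: Mar 17, 1997.
Extraction is complete: Mar 17, 1997 + 16 days = Apr 2, 1997.
Amplification is run: Apr 2, 1997 + 3 days = Apr 5, 1997.
The profile is generated: Apr 5, 1997 + 24 days = Apr 29, 1997.
The CODIS upload is done: Apr 29, 1997 + 23 days = May 22, 1997.
The report is issued to the detective: May 22, 1997 + 14 days = Jun 5, 1997.
Mar 23, 1997 falls between when the evidence is logged (Mar 17, 1997) and when extraction is complete (Apr 2, 1997).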